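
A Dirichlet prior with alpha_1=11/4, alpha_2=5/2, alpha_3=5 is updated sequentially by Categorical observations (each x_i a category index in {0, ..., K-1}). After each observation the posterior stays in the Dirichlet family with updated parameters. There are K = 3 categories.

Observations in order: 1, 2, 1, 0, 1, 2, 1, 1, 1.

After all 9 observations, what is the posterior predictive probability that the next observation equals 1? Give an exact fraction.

obs 1: x=1 → posterior Dirichlet(11/4, 7/2, 5)
obs 2: x=2 → posterior Dirichlet(11/4, 7/2, 6)
obs 3: x=1 → posterior Dirichlet(11/4, 9/2, 6)
obs 4: x=0 → posterior Dirichlet(15/4, 9/2, 6)
obs 5: x=1 → posterior Dirichlet(15/4, 11/2, 6)
obs 6: x=2 → posterior Dirichlet(15/4, 11/2, 7)
obs 7: x=1 → posterior Dirichlet(15/4, 13/2, 7)
obs 8: x=1 → posterior Dirichlet(15/4, 15/2, 7)
obs 9: x=1 → posterior Dirichlet(15/4, 17/2, 7)

34/77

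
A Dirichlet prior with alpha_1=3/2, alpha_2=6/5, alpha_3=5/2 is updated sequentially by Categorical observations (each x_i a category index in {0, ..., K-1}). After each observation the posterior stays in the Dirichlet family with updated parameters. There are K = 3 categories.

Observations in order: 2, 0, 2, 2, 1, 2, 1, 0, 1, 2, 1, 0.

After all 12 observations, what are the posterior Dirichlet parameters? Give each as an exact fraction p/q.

obs 1: x=2 → posterior Dirichlet(3/2, 6/5, 7/2)
obs 2: x=0 → posterior Dirichlet(5/2, 6/5, 7/2)
obs 3: x=2 → posterior Dirichlet(5/2, 6/5, 9/2)
obs 4: x=2 → posterior Dirichlet(5/2, 6/5, 11/2)
obs 5: x=1 → posterior Dirichlet(5/2, 11/5, 11/2)
obs 6: x=2 → posterior Dirichlet(5/2, 11/5, 13/2)
obs 7: x=1 → posterior Dirichlet(5/2, 16/5, 13/2)
obs 8: x=0 → posterior Dirichlet(7/2, 16/5, 13/2)
obs 9: x=1 → posterior Dirichlet(7/2, 21/5, 13/2)
obs 10: x=2 → posterior Dirichlet(7/2, 21/5, 15/2)
obs 11: x=1 → posterior Dirichlet(7/2, 26/5, 15/2)
obs 12: x=0 → posterior Dirichlet(9/2, 26/5, 15/2)

alpha_1=9/2, alpha_2=26/5, alpha_3=15/2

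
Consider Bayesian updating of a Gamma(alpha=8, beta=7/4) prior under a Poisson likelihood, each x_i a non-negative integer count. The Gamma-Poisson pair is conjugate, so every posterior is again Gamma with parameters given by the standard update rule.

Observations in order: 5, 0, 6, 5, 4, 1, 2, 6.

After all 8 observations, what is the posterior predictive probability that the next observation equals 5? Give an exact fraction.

56807142799084797506942490925191647168423201673546851945513053022208/403343566675122500462878634623535631588559593930513766350645748813849

obs 1: x=5 → posterior Gamma(13, 11/4)
obs 2: x=0 → posterior Gamma(13, 15/4)
obs 3: x=6 → posterior Gamma(19, 19/4)
obs 4: x=5 → posterior Gamma(24, 23/4)
obs 5: x=4 → posterior Gamma(28, 27/4)
obs 6: x=1 → posterior Gamma(29, 31/4)
obs 7: x=2 → posterior Gamma(31, 35/4)
obs 8: x=6 → posterior Gamma(37, 39/4)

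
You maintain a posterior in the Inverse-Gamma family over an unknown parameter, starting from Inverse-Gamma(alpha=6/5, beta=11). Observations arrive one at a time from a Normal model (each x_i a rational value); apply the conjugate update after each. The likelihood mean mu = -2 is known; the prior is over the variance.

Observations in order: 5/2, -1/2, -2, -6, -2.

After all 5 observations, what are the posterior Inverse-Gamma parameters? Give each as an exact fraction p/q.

obs 1: x=5/2 → posterior Inverse-Gamma(17/10, 169/8)
obs 2: x=-1/2 → posterior Inverse-Gamma(11/5, 89/4)
obs 3: x=-2 → posterior Inverse-Gamma(27/10, 89/4)
obs 4: x=-6 → posterior Inverse-Gamma(16/5, 121/4)
obs 5: x=-2 → posterior Inverse-Gamma(37/10, 121/4)

alpha=37/10, beta=121/4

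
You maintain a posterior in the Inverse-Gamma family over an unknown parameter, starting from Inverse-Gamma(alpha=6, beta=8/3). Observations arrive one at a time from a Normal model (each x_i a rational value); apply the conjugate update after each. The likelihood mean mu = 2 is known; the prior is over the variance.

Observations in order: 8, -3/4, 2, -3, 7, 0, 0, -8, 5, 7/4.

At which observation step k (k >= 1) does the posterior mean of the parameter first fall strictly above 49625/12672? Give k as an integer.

obs 1: x=8 → posterior Inverse-Gamma(13/2, 62/3)
obs 2: x=-3/4 → posterior Inverse-Gamma(7, 2347/96)
obs 3: x=2 → posterior Inverse-Gamma(15/2, 2347/96)
obs 4: x=-3 → posterior Inverse-Gamma(8, 3547/96)
obs 5: x=7 → posterior Inverse-Gamma(17/2, 4747/96)
obs 6: x=0 → posterior Inverse-Gamma(9, 4939/96)
obs 7: x=0 → posterior Inverse-Gamma(19/2, 5131/96)
obs 8: x=-8 → posterior Inverse-Gamma(10, 9931/96)
obs 9: x=5 → posterior Inverse-Gamma(21/2, 10363/96)
obs 10: x=7/4 → posterior Inverse-Gamma(11, 5183/48)

k = 2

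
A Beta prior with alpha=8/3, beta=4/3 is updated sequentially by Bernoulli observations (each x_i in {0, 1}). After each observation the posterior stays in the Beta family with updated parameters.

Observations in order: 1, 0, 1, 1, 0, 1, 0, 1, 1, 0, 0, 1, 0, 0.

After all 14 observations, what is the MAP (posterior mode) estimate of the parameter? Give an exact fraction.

obs 1: x=1 → posterior Beta(11/3, 4/3)
obs 2: x=0 → posterior Beta(11/3, 7/3)
obs 3: x=1 → posterior Beta(14/3, 7/3)
obs 4: x=1 → posterior Beta(17/3, 7/3)
obs 5: x=0 → posterior Beta(17/3, 10/3)
obs 6: x=1 → posterior Beta(20/3, 10/3)
obs 7: x=0 → posterior Beta(20/3, 13/3)
obs 8: x=1 → posterior Beta(23/3, 13/3)
obs 9: x=1 → posterior Beta(26/3, 13/3)
obs 10: x=0 → posterior Beta(26/3, 16/3)
obs 11: x=0 → posterior Beta(26/3, 19/3)
obs 12: x=1 → posterior Beta(29/3, 19/3)
obs 13: x=0 → posterior Beta(29/3, 22/3)
obs 14: x=0 → posterior Beta(29/3, 25/3)

13/24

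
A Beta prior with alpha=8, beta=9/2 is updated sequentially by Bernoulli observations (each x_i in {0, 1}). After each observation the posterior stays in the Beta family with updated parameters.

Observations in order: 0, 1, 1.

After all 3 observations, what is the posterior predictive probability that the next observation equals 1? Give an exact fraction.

20/31

obs 1: x=0 → posterior Beta(8, 11/2)
obs 2: x=1 → posterior Beta(9, 11/2)
obs 3: x=1 → posterior Beta(10, 11/2)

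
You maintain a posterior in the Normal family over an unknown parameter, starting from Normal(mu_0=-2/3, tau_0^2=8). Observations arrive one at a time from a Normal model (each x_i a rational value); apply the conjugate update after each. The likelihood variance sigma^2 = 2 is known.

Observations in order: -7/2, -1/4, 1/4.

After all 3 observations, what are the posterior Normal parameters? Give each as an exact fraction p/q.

mu_0=-44/39, tau_0^2=8/13

obs 1: x=-7/2 → posterior Normal(-44/15, 8/5)
obs 2: x=-1/4 → posterior Normal(-47/27, 8/9)
obs 3: x=1/4 → posterior Normal(-44/39, 8/13)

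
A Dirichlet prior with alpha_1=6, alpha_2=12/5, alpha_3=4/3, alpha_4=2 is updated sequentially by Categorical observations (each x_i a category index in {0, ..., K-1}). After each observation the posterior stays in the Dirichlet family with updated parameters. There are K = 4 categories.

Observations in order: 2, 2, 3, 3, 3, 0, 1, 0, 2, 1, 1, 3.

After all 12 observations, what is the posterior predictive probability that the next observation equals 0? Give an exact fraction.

obs 1: x=2 → posterior Dirichlet(6, 12/5, 7/3, 2)
obs 2: x=2 → posterior Dirichlet(6, 12/5, 10/3, 2)
obs 3: x=3 → posterior Dirichlet(6, 12/5, 10/3, 3)
obs 4: x=3 → posterior Dirichlet(6, 12/5, 10/3, 4)
obs 5: x=3 → posterior Dirichlet(6, 12/5, 10/3, 5)
obs 6: x=0 → posterior Dirichlet(7, 12/5, 10/3, 5)
obs 7: x=1 → posterior Dirichlet(7, 17/5, 10/3, 5)
obs 8: x=0 → posterior Dirichlet(8, 17/5, 10/3, 5)
obs 9: x=2 → posterior Dirichlet(8, 17/5, 13/3, 5)
obs 10: x=1 → posterior Dirichlet(8, 22/5, 13/3, 5)
obs 11: x=1 → posterior Dirichlet(8, 27/5, 13/3, 5)
obs 12: x=3 → posterior Dirichlet(8, 27/5, 13/3, 6)

30/89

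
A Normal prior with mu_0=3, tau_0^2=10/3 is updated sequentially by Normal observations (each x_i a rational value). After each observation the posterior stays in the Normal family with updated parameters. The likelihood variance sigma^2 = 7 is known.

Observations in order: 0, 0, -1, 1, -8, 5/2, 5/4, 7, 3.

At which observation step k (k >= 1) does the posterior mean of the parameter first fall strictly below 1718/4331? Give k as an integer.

obs 1: x=0 → posterior Normal(63/31, 70/31)
obs 2: x=0 → posterior Normal(63/41, 70/41)
obs 3: x=-1 → posterior Normal(53/51, 70/51)
obs 4: x=1 → posterior Normal(63/61, 70/61)
obs 5: x=-8 → posterior Normal(-17/71, 70/71)
obs 6: x=5/2 → posterior Normal(8/81, 70/81)
obs 7: x=5/4 → posterior Normal(41/182, 10/13)
obs 8: x=7 → posterior Normal(181/202, 70/101)
obs 9: x=3 → posterior Normal(241/222, 70/111)

k = 5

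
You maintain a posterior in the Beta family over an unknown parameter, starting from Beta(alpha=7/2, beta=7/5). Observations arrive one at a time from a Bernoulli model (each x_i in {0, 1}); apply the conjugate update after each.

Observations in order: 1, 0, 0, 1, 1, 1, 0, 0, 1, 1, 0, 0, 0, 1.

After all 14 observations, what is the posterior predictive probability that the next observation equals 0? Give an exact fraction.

obs 1: x=1 → posterior Beta(9/2, 7/5)
obs 2: x=0 → posterior Beta(9/2, 12/5)
obs 3: x=0 → posterior Beta(9/2, 17/5)
obs 4: x=1 → posterior Beta(11/2, 17/5)
obs 5: x=1 → posterior Beta(13/2, 17/5)
obs 6: x=1 → posterior Beta(15/2, 17/5)
obs 7: x=0 → posterior Beta(15/2, 22/5)
obs 8: x=0 → posterior Beta(15/2, 27/5)
obs 9: x=1 → posterior Beta(17/2, 27/5)
obs 10: x=1 → posterior Beta(19/2, 27/5)
obs 11: x=0 → posterior Beta(19/2, 32/5)
obs 12: x=0 → posterior Beta(19/2, 37/5)
obs 13: x=0 → posterior Beta(19/2, 42/5)
obs 14: x=1 → posterior Beta(21/2, 42/5)

4/9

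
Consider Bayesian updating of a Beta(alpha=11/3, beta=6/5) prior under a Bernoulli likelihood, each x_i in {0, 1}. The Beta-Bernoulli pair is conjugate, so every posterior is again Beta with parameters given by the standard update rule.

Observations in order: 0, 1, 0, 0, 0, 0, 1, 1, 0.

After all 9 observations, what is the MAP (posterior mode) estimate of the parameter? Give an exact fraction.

85/178

obs 1: x=0 → posterior Beta(11/3, 11/5)
obs 2: x=1 → posterior Beta(14/3, 11/5)
obs 3: x=0 → posterior Beta(14/3, 16/5)
obs 4: x=0 → posterior Beta(14/3, 21/5)
obs 5: x=0 → posterior Beta(14/3, 26/5)
obs 6: x=0 → posterior Beta(14/3, 31/5)
obs 7: x=1 → posterior Beta(17/3, 31/5)
obs 8: x=1 → posterior Beta(20/3, 31/5)
obs 9: x=0 → posterior Beta(20/3, 36/5)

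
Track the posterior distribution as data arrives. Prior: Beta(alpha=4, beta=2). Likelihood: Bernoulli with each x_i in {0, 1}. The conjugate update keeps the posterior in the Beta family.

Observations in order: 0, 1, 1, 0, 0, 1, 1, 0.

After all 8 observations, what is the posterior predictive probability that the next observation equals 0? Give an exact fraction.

3/7

obs 1: x=0 → posterior Beta(4, 3)
obs 2: x=1 → posterior Beta(5, 3)
obs 3: x=1 → posterior Beta(6, 3)
obs 4: x=0 → posterior Beta(6, 4)
obs 5: x=0 → posterior Beta(6, 5)
obs 6: x=1 → posterior Beta(7, 5)
obs 7: x=1 → posterior Beta(8, 5)
obs 8: x=0 → posterior Beta(8, 6)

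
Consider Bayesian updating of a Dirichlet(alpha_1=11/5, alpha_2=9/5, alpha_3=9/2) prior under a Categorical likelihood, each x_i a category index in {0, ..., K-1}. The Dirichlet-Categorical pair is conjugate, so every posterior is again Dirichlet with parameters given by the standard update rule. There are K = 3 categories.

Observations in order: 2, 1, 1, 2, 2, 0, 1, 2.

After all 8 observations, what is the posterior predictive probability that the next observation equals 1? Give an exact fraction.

obs 1: x=2 → posterior Dirichlet(11/5, 9/5, 11/2)
obs 2: x=1 → posterior Dirichlet(11/5, 14/5, 11/2)
obs 3: x=1 → posterior Dirichlet(11/5, 19/5, 11/2)
obs 4: x=2 → posterior Dirichlet(11/5, 19/5, 13/2)
obs 5: x=2 → posterior Dirichlet(11/5, 19/5, 15/2)
obs 6: x=0 → posterior Dirichlet(16/5, 19/5, 15/2)
obs 7: x=1 → posterior Dirichlet(16/5, 24/5, 15/2)
obs 8: x=2 → posterior Dirichlet(16/5, 24/5, 17/2)

16/55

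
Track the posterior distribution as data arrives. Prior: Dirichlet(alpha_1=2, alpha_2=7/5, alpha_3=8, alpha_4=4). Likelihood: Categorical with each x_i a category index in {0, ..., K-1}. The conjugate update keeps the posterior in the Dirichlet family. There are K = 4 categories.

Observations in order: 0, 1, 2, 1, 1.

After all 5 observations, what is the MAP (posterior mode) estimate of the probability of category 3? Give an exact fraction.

obs 1: x=0 → posterior Dirichlet(3, 7/5, 8, 4)
obs 2: x=1 → posterior Dirichlet(3, 12/5, 8, 4)
obs 3: x=2 → posterior Dirichlet(3, 12/5, 9, 4)
obs 4: x=1 → posterior Dirichlet(3, 17/5, 9, 4)
obs 5: x=1 → posterior Dirichlet(3, 22/5, 9, 4)

15/82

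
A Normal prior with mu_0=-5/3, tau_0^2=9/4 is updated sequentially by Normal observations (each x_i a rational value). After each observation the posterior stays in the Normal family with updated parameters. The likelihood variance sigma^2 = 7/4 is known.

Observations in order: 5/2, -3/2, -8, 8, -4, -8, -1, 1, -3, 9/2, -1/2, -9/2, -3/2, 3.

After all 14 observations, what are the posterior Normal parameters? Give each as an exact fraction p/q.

obs 1: x=5/2 → posterior Normal(65/96, 63/64)
obs 2: x=-3/2 → posterior Normal(-8/75, 63/100)
obs 3: x=-8 → posterior Normal(-112/51, 63/136)
obs 4: x=8 → posterior Normal(-8/129, 63/172)
obs 5: x=-4 → posterior Normal(-29/39, 63/208)
obs 6: x=-8 → posterior Normal(-332/183, 63/244)
obs 7: x=-1 → posterior Normal(-359/210, 9/40)
obs 8: x=1 → posterior Normal(-332/237, 63/316)
obs 9: x=-3 → posterior Normal(-413/264, 63/352)
obs 10: x=9/2 → posterior Normal(-583/582, 63/388)
obs 11: x=-1/2 → posterior Normal(-305/318, 63/424)
obs 12: x=-9/2 → posterior Normal(-853/690, 63/460)
obs 13: x=-3/2 → posterior Normal(-467/372, 63/496)
obs 14: x=3 → posterior Normal(-386/399, 9/76)

mu_0=-386/399, tau_0^2=9/76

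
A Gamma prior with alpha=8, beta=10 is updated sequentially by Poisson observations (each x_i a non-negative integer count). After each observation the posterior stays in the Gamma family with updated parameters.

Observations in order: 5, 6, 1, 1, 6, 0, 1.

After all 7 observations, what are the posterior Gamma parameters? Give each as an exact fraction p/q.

obs 1: x=5 → posterior Gamma(13, 11)
obs 2: x=6 → posterior Gamma(19, 12)
obs 3: x=1 → posterior Gamma(20, 13)
obs 4: x=1 → posterior Gamma(21, 14)
obs 5: x=6 → posterior Gamma(27, 15)
obs 6: x=0 → posterior Gamma(27, 16)
obs 7: x=1 → posterior Gamma(28, 17)

alpha=28, beta=17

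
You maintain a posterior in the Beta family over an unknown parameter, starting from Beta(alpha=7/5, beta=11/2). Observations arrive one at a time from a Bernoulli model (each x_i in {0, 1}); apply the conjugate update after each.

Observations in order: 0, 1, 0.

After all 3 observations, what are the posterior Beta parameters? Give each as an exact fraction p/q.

obs 1: x=0 → posterior Beta(7/5, 13/2)
obs 2: x=1 → posterior Beta(12/5, 13/2)
obs 3: x=0 → posterior Beta(12/5, 15/2)

alpha=12/5, beta=15/2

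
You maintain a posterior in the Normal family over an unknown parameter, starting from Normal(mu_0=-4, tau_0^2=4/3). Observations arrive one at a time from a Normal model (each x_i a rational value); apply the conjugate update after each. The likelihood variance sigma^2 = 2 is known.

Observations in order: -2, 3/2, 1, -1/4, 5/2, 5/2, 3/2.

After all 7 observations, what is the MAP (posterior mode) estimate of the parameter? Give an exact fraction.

obs 1: x=-2 → posterior Normal(-16/5, 4/5)
obs 2: x=3/2 → posterior Normal(-13/7, 4/7)
obs 3: x=1 → posterior Normal(-11/9, 4/9)
obs 4: x=-1/4 → posterior Normal(-23/22, 4/11)
obs 5: x=5/2 → posterior Normal(-1/2, 4/13)
obs 6: x=5/2 → posterior Normal(-1/10, 4/15)
obs 7: x=3/2 → posterior Normal(3/34, 4/17)

3/34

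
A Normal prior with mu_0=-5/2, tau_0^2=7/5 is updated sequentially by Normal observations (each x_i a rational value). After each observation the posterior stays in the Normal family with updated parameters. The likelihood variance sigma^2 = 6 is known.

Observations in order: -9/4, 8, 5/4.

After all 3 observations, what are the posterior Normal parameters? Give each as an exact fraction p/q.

obs 1: x=-9/4 → posterior Normal(-363/148, 42/37)
obs 2: x=8 → posterior Normal(-139/176, 21/22)
obs 3: x=5/4 → posterior Normal(-26/51, 14/17)

mu_0=-26/51, tau_0^2=14/17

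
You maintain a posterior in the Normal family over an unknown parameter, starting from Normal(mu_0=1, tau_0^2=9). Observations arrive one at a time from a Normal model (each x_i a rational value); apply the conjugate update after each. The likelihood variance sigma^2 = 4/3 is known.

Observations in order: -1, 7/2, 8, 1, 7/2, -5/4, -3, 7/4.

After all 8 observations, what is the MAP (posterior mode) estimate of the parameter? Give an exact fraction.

683/440

obs 1: x=-1 → posterior Normal(-23/31, 36/31)
obs 2: x=7/2 → posterior Normal(143/116, 18/29)
obs 3: x=8 → posterior Normal(115/34, 36/85)
obs 4: x=1 → posterior Normal(629/224, 9/28)
obs 5: x=7/2 → posterior Normal(409/139, 36/139)
obs 6: x=-5/4 → posterior Normal(1501/664, 18/83)
obs 7: x=-3 → posterior Normal(1177/772, 36/193)
obs 8: x=7/4 → posterior Normal(683/440, 9/55)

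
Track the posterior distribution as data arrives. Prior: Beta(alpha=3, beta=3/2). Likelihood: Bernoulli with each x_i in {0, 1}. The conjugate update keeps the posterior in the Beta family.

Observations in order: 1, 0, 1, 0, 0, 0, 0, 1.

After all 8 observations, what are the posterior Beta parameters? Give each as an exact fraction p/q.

obs 1: x=1 → posterior Beta(4, 3/2)
obs 2: x=0 → posterior Beta(4, 5/2)
obs 3: x=1 → posterior Beta(5, 5/2)
obs 4: x=0 → posterior Beta(5, 7/2)
obs 5: x=0 → posterior Beta(5, 9/2)
obs 6: x=0 → posterior Beta(5, 11/2)
obs 7: x=0 → posterior Beta(5, 13/2)
obs 8: x=1 → posterior Beta(6, 13/2)

alpha=6, beta=13/2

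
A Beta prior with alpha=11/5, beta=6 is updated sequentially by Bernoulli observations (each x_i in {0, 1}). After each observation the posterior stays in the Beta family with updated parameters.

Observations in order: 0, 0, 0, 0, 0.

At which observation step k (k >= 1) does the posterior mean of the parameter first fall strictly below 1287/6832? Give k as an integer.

k = 4

obs 1: x=0 → posterior Beta(11/5, 7)
obs 2: x=0 → posterior Beta(11/5, 8)
obs 3: x=0 → posterior Beta(11/5, 9)
obs 4: x=0 → posterior Beta(11/5, 10)
obs 5: x=0 → posterior Beta(11/5, 11)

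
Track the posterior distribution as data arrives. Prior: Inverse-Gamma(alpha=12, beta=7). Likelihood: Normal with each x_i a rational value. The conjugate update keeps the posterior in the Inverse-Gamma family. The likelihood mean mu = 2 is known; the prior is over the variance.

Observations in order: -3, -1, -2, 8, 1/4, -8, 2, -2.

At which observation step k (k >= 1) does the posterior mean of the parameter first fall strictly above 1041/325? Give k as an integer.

obs 1: x=-3 → posterior Inverse-Gamma(25/2, 39/2)
obs 2: x=-1 → posterior Inverse-Gamma(13, 24)
obs 3: x=-2 → posterior Inverse-Gamma(27/2, 32)
obs 4: x=8 → posterior Inverse-Gamma(14, 50)
obs 5: x=1/4 → posterior Inverse-Gamma(29/2, 1649/32)
obs 6: x=-8 → posterior Inverse-Gamma(15, 3249/32)
obs 7: x=2 → posterior Inverse-Gamma(31/2, 3249/32)
obs 8: x=-2 → posterior Inverse-Gamma(16, 3505/32)

k = 4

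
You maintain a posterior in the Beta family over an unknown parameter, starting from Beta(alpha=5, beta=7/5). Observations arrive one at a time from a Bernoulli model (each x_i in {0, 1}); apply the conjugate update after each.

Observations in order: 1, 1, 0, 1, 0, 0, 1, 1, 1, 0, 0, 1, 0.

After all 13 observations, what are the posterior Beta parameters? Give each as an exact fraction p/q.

alpha=12, beta=37/5

obs 1: x=1 → posterior Beta(6, 7/5)
obs 2: x=1 → posterior Beta(7, 7/5)
obs 3: x=0 → posterior Beta(7, 12/5)
obs 4: x=1 → posterior Beta(8, 12/5)
obs 5: x=0 → posterior Beta(8, 17/5)
obs 6: x=0 → posterior Beta(8, 22/5)
obs 7: x=1 → posterior Beta(9, 22/5)
obs 8: x=1 → posterior Beta(10, 22/5)
obs 9: x=1 → posterior Beta(11, 22/5)
obs 10: x=0 → posterior Beta(11, 27/5)
obs 11: x=0 → posterior Beta(11, 32/5)
obs 12: x=1 → posterior Beta(12, 32/5)
obs 13: x=0 → posterior Beta(12, 37/5)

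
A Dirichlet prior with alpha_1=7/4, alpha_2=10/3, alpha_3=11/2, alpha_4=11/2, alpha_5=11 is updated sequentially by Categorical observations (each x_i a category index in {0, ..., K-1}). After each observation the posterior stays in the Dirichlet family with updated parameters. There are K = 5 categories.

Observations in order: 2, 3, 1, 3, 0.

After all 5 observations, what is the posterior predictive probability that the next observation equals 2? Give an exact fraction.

78/385

obs 1: x=2 → posterior Dirichlet(7/4, 10/3, 13/2, 11/2, 11)
obs 2: x=3 → posterior Dirichlet(7/4, 10/3, 13/2, 13/2, 11)
obs 3: x=1 → posterior Dirichlet(7/4, 13/3, 13/2, 13/2, 11)
obs 4: x=3 → posterior Dirichlet(7/4, 13/3, 13/2, 15/2, 11)
obs 5: x=0 → posterior Dirichlet(11/4, 13/3, 13/2, 15/2, 11)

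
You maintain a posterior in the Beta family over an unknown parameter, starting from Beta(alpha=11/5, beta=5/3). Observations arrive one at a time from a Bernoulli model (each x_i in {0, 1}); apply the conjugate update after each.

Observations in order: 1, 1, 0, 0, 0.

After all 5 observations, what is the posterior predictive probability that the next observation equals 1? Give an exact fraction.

9/19

obs 1: x=1 → posterior Beta(16/5, 5/3)
obs 2: x=1 → posterior Beta(21/5, 5/3)
obs 3: x=0 → posterior Beta(21/5, 8/3)
obs 4: x=0 → posterior Beta(21/5, 11/3)
obs 5: x=0 → posterior Beta(21/5, 14/3)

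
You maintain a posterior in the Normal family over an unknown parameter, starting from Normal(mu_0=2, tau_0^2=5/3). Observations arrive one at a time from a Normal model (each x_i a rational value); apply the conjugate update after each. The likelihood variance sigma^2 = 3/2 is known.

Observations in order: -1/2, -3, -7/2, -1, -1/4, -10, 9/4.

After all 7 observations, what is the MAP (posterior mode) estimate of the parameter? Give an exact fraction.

obs 1: x=-1/2 → posterior Normal(13/19, 15/19)
obs 2: x=-3 → posterior Normal(-17/29, 15/29)
obs 3: x=-7/2 → posterior Normal(-4/3, 5/13)
obs 4: x=-1 → posterior Normal(-62/49, 15/49)
obs 5: x=-1/4 → posterior Normal(-129/118, 15/59)
obs 6: x=-10 → posterior Normal(-329/138, 5/23)
obs 7: x=9/4 → posterior Normal(-142/79, 15/79)

-142/79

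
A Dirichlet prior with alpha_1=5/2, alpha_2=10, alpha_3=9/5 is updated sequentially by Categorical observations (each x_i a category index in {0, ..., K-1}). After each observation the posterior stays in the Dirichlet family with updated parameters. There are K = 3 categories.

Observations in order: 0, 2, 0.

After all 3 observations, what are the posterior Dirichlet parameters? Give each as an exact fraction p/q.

obs 1: x=0 → posterior Dirichlet(7/2, 10, 9/5)
obs 2: x=2 → posterior Dirichlet(7/2, 10, 14/5)
obs 3: x=0 → posterior Dirichlet(9/2, 10, 14/5)

alpha_1=9/2, alpha_2=10, alpha_3=14/5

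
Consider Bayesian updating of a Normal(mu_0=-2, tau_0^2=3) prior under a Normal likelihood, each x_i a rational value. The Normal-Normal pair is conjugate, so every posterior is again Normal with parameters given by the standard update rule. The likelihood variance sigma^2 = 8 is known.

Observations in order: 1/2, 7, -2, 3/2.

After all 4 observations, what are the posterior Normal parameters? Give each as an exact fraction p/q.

mu_0=1/4, tau_0^2=6/5

obs 1: x=1/2 → posterior Normal(-29/22, 24/11)
obs 2: x=7 → posterior Normal(13/28, 12/7)
obs 3: x=-2 → posterior Normal(1/34, 24/17)
obs 4: x=3/2 → posterior Normal(1/4, 6/5)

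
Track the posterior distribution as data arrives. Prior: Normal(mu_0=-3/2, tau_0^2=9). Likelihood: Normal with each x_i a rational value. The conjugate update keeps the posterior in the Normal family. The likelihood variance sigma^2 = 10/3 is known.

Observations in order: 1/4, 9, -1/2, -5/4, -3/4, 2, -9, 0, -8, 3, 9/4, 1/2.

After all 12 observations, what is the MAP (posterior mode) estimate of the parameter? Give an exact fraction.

obs 1: x=1/4 → posterior Normal(-33/148, 90/37)
obs 2: x=9 → posterior Normal(939/256, 45/32)
obs 3: x=-1/2 → posterior Normal(885/364, 90/91)
obs 4: x=-5/4 → posterior Normal(375/236, 45/59)
obs 5: x=-3/4 → posterior Normal(669/580, 18/29)
obs 6: x=2 → posterior Normal(885/688, 45/86)
obs 7: x=-9 → posterior Normal(-87/796, 90/199)
obs 8: x=0 → posterior Normal(-87/904, 45/113)
obs 9: x=-8 → posterior Normal(-951/1012, 90/253)
obs 10: x=3 → posterior Normal(-627/1120, 9/28)
obs 11: x=9/4 → posterior Normal(-96/307, 90/307)
obs 12: x=1/2 → posterior Normal(-165/668, 45/167)

-165/668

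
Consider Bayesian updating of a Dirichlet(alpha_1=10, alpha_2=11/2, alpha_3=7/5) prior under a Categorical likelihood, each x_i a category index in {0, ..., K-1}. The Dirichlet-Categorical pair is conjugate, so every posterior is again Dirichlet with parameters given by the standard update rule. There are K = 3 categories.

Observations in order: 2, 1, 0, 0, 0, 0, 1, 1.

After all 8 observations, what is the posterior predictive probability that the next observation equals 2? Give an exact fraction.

8/83

obs 1: x=2 → posterior Dirichlet(10, 11/2, 12/5)
obs 2: x=1 → posterior Dirichlet(10, 13/2, 12/5)
obs 3: x=0 → posterior Dirichlet(11, 13/2, 12/5)
obs 4: x=0 → posterior Dirichlet(12, 13/2, 12/5)
obs 5: x=0 → posterior Dirichlet(13, 13/2, 12/5)
obs 6: x=0 → posterior Dirichlet(14, 13/2, 12/5)
obs 7: x=1 → posterior Dirichlet(14, 15/2, 12/5)
obs 8: x=1 → posterior Dirichlet(14, 17/2, 12/5)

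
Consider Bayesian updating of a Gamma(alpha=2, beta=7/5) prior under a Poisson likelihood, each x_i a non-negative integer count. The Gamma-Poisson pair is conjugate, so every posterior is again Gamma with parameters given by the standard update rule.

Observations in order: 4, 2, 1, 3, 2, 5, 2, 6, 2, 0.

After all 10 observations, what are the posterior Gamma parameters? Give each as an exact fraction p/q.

obs 1: x=4 → posterior Gamma(6, 12/5)
obs 2: x=2 → posterior Gamma(8, 17/5)
obs 3: x=1 → posterior Gamma(9, 22/5)
obs 4: x=3 → posterior Gamma(12, 27/5)
obs 5: x=2 → posterior Gamma(14, 32/5)
obs 6: x=5 → posterior Gamma(19, 37/5)
obs 7: x=2 → posterior Gamma(21, 42/5)
obs 8: x=6 → posterior Gamma(27, 47/5)
obs 9: x=2 → posterior Gamma(29, 52/5)
obs 10: x=0 → posterior Gamma(29, 57/5)

alpha=29, beta=57/5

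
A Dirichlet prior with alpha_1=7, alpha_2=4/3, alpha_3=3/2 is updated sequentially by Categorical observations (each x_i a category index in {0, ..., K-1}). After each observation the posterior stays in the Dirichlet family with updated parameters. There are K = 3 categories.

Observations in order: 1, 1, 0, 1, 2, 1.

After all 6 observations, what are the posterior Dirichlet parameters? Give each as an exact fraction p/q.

alpha_1=8, alpha_2=16/3, alpha_3=5/2

obs 1: x=1 → posterior Dirichlet(7, 7/3, 3/2)
obs 2: x=1 → posterior Dirichlet(7, 10/3, 3/2)
obs 3: x=0 → posterior Dirichlet(8, 10/3, 3/2)
obs 4: x=1 → posterior Dirichlet(8, 13/3, 3/2)
obs 5: x=2 → posterior Dirichlet(8, 13/3, 5/2)
obs 6: x=1 → posterior Dirichlet(8, 16/3, 5/2)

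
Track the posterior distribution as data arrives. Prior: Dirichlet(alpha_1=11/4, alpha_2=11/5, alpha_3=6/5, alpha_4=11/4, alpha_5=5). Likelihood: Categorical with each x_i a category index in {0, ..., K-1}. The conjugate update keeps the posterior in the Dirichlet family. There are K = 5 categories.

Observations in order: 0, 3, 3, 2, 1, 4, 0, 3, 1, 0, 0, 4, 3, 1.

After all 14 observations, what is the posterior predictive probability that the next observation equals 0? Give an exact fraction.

obs 1: x=0 → posterior Dirichlet(15/4, 11/5, 6/5, 11/4, 5)
obs 2: x=3 → posterior Dirichlet(15/4, 11/5, 6/5, 15/4, 5)
obs 3: x=3 → posterior Dirichlet(15/4, 11/5, 6/5, 19/4, 5)
obs 4: x=2 → posterior Dirichlet(15/4, 11/5, 11/5, 19/4, 5)
obs 5: x=1 → posterior Dirichlet(15/4, 16/5, 11/5, 19/4, 5)
obs 6: x=4 → posterior Dirichlet(15/4, 16/5, 11/5, 19/4, 6)
obs 7: x=0 → posterior Dirichlet(19/4, 16/5, 11/5, 19/4, 6)
obs 8: x=3 → posterior Dirichlet(19/4, 16/5, 11/5, 23/4, 6)
obs 9: x=1 → posterior Dirichlet(19/4, 21/5, 11/5, 23/4, 6)
obs 10: x=0 → posterior Dirichlet(23/4, 21/5, 11/5, 23/4, 6)
obs 11: x=0 → posterior Dirichlet(27/4, 21/5, 11/5, 23/4, 6)
obs 12: x=4 → posterior Dirichlet(27/4, 21/5, 11/5, 23/4, 7)
obs 13: x=3 → posterior Dirichlet(27/4, 21/5, 11/5, 27/4, 7)
obs 14: x=1 → posterior Dirichlet(27/4, 26/5, 11/5, 27/4, 7)

15/62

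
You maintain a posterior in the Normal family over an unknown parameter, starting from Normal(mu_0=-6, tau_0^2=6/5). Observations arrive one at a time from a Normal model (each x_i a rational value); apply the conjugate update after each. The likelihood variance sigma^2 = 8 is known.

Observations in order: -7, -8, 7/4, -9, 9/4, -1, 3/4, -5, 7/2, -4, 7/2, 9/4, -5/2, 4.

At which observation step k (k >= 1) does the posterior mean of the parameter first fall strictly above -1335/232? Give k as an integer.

k = 3

obs 1: x=-7 → posterior Normal(-141/23, 24/23)
obs 2: x=-8 → posterior Normal(-165/26, 12/13)
obs 3: x=7/4 → posterior Normal(-639/116, 24/29)
obs 4: x=-9 → posterior Normal(-747/128, 3/4)
obs 5: x=9/4 → posterior Normal(-36/7, 24/35)
obs 6: x=-1 → posterior Normal(-183/38, 12/19)
obs 7: x=3/4 → posterior Normal(-723/164, 24/41)
obs 8: x=-5 → posterior Normal(-783/176, 6/11)
obs 9: x=7/2 → posterior Normal(-741/188, 24/47)
obs 10: x=-4 → posterior Normal(-789/200, 12/25)
obs 11: x=7/2 → posterior Normal(-747/212, 24/53)
obs 12: x=9/4 → posterior Normal(-45/14, 3/7)
obs 13: x=-5/2 → posterior Normal(-375/118, 24/59)
obs 14: x=4 → posterior Normal(-351/124, 12/31)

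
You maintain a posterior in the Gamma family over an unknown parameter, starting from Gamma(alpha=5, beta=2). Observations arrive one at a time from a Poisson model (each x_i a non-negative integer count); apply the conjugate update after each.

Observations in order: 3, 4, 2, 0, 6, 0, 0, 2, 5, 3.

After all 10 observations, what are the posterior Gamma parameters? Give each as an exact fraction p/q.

alpha=30, beta=12

obs 1: x=3 → posterior Gamma(8, 3)
obs 2: x=4 → posterior Gamma(12, 4)
obs 3: x=2 → posterior Gamma(14, 5)
obs 4: x=0 → posterior Gamma(14, 6)
obs 5: x=6 → posterior Gamma(20, 7)
obs 6: x=0 → posterior Gamma(20, 8)
obs 7: x=0 → posterior Gamma(20, 9)
obs 8: x=2 → posterior Gamma(22, 10)
obs 9: x=5 → posterior Gamma(27, 11)
obs 10: x=3 → posterior Gamma(30, 12)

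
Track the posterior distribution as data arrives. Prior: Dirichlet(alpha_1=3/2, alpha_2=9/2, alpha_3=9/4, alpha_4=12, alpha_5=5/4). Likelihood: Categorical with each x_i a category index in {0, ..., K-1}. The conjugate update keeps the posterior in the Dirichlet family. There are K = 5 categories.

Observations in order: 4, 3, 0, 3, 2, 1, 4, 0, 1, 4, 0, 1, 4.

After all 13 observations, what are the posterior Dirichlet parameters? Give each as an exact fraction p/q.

alpha_1=9/2, alpha_2=15/2, alpha_3=13/4, alpha_4=14, alpha_5=21/4

obs 1: x=4 → posterior Dirichlet(3/2, 9/2, 9/4, 12, 9/4)
obs 2: x=3 → posterior Dirichlet(3/2, 9/2, 9/4, 13, 9/4)
obs 3: x=0 → posterior Dirichlet(5/2, 9/2, 9/4, 13, 9/4)
obs 4: x=3 → posterior Dirichlet(5/2, 9/2, 9/4, 14, 9/4)
obs 5: x=2 → posterior Dirichlet(5/2, 9/2, 13/4, 14, 9/4)
obs 6: x=1 → posterior Dirichlet(5/2, 11/2, 13/4, 14, 9/4)
obs 7: x=4 → posterior Dirichlet(5/2, 11/2, 13/4, 14, 13/4)
obs 8: x=0 → posterior Dirichlet(7/2, 11/2, 13/4, 14, 13/4)
obs 9: x=1 → posterior Dirichlet(7/2, 13/2, 13/4, 14, 13/4)
obs 10: x=4 → posterior Dirichlet(7/2, 13/2, 13/4, 14, 17/4)
obs 11: x=0 → posterior Dirichlet(9/2, 13/2, 13/4, 14, 17/4)
obs 12: x=1 → posterior Dirichlet(9/2, 15/2, 13/4, 14, 17/4)
obs 13: x=4 → posterior Dirichlet(9/2, 15/2, 13/4, 14, 21/4)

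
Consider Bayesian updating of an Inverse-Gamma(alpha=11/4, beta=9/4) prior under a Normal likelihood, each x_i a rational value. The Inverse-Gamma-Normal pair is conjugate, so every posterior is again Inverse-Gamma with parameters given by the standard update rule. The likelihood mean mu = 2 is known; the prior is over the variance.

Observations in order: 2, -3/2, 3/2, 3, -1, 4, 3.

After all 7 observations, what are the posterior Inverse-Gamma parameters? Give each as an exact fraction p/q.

alpha=25/4, beta=16

obs 1: x=2 → posterior Inverse-Gamma(13/4, 9/4)
obs 2: x=-3/2 → posterior Inverse-Gamma(15/4, 67/8)
obs 3: x=3/2 → posterior Inverse-Gamma(17/4, 17/2)
obs 4: x=3 → posterior Inverse-Gamma(19/4, 9)
obs 5: x=-1 → posterior Inverse-Gamma(21/4, 27/2)
obs 6: x=4 → posterior Inverse-Gamma(23/4, 31/2)
obs 7: x=3 → posterior Inverse-Gamma(25/4, 16)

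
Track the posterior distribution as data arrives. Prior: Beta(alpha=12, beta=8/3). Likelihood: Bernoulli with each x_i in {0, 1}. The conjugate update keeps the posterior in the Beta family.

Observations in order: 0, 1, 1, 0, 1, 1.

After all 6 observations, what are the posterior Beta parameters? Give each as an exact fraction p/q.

obs 1: x=0 → posterior Beta(12, 11/3)
obs 2: x=1 → posterior Beta(13, 11/3)
obs 3: x=1 → posterior Beta(14, 11/3)
obs 4: x=0 → posterior Beta(14, 14/3)
obs 5: x=1 → posterior Beta(15, 14/3)
obs 6: x=1 → posterior Beta(16, 14/3)

alpha=16, beta=14/3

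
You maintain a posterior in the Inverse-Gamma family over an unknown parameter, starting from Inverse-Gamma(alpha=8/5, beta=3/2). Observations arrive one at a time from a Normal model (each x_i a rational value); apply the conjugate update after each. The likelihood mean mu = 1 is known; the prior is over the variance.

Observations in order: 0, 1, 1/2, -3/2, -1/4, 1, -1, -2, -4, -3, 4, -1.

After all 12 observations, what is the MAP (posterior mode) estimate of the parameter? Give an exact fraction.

obs 1: x=0 → posterior Inverse-Gamma(21/10, 2)
obs 2: x=1 → posterior Inverse-Gamma(13/5, 2)
obs 3: x=1/2 → posterior Inverse-Gamma(31/10, 17/8)
obs 4: x=-3/2 → posterior Inverse-Gamma(18/5, 21/4)
obs 5: x=-1/4 → posterior Inverse-Gamma(41/10, 193/32)
obs 6: x=1 → posterior Inverse-Gamma(23/5, 193/32)
obs 7: x=-1 → posterior Inverse-Gamma(51/10, 257/32)
obs 8: x=-2 → posterior Inverse-Gamma(28/5, 401/32)
obs 9: x=-4 → posterior Inverse-Gamma(61/10, 801/32)
obs 10: x=-3 → posterior Inverse-Gamma(33/5, 1057/32)
obs 11: x=4 → posterior Inverse-Gamma(71/10, 1201/32)
obs 12: x=-1 → posterior Inverse-Gamma(38/5, 1265/32)

6325/1376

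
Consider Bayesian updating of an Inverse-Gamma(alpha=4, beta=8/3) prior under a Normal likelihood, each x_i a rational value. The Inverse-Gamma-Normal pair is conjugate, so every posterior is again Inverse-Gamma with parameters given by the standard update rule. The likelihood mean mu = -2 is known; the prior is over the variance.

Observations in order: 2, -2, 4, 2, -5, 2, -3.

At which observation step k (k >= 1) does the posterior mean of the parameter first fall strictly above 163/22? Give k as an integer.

obs 1: x=2 → posterior Inverse-Gamma(9/2, 32/3)
obs 2: x=-2 → posterior Inverse-Gamma(5, 32/3)
obs 3: x=4 → posterior Inverse-Gamma(11/2, 86/3)
obs 4: x=2 → posterior Inverse-Gamma(6, 110/3)
obs 5: x=-5 → posterior Inverse-Gamma(13/2, 247/6)
obs 6: x=2 → posterior Inverse-Gamma(7, 295/6)
obs 7: x=-3 → posterior Inverse-Gamma(15/2, 149/3)

k = 5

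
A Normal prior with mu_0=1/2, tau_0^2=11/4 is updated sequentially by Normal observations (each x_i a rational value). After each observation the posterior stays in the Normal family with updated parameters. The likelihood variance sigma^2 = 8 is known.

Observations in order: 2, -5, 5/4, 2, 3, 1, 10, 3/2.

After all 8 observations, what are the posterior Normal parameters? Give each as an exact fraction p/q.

mu_0=757/480, tau_0^2=11/15

obs 1: x=2 → posterior Normal(38/43, 88/43)
obs 2: x=-5 → posterior Normal(-17/54, 44/27)
obs 3: x=5/4 → posterior Normal(-1/20, 88/65)
obs 4: x=2 → posterior Normal(75/304, 22/19)
obs 5: x=3 → posterior Normal(69/116, 88/87)
obs 6: x=1 → posterior Normal(251/392, 44/49)
obs 7: x=10 → posterior Normal(691/436, 88/109)
obs 8: x=3/2 → posterior Normal(757/480, 11/15)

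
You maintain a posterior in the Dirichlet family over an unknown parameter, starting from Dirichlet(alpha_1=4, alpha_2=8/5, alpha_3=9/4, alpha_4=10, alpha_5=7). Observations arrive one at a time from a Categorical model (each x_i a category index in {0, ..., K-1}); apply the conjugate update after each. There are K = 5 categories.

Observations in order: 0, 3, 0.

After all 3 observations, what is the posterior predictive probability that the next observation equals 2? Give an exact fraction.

45/557

obs 1: x=0 → posterior Dirichlet(5, 8/5, 9/4, 10, 7)
obs 2: x=3 → posterior Dirichlet(5, 8/5, 9/4, 11, 7)
obs 3: x=0 → posterior Dirichlet(6, 8/5, 9/4, 11, 7)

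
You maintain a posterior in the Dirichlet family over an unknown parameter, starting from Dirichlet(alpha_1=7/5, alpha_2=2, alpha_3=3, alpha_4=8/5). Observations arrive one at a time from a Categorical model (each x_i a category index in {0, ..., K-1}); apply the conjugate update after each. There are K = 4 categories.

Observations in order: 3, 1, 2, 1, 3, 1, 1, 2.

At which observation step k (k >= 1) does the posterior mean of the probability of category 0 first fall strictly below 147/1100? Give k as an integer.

obs 1: x=3 → posterior Dirichlet(7/5, 2, 3, 13/5)
obs 2: x=1 → posterior Dirichlet(7/5, 3, 3, 13/5)
obs 3: x=2 → posterior Dirichlet(7/5, 3, 4, 13/5)
obs 4: x=1 → posterior Dirichlet(7/5, 4, 4, 13/5)
obs 5: x=3 → posterior Dirichlet(7/5, 4, 4, 18/5)
obs 6: x=1 → posterior Dirichlet(7/5, 5, 4, 18/5)
obs 7: x=1 → posterior Dirichlet(7/5, 6, 4, 18/5)
obs 8: x=2 → posterior Dirichlet(7/5, 6, 5, 18/5)

k = 3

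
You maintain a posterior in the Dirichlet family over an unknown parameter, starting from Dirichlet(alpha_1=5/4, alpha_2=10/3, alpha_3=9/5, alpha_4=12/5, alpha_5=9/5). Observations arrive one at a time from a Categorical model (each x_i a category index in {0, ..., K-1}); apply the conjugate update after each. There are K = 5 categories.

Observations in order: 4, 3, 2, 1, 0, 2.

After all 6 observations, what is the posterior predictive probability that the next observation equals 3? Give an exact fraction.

204/995

obs 1: x=4 → posterior Dirichlet(5/4, 10/3, 9/5, 12/5, 14/5)
obs 2: x=3 → posterior Dirichlet(5/4, 10/3, 9/5, 17/5, 14/5)
obs 3: x=2 → posterior Dirichlet(5/4, 10/3, 14/5, 17/5, 14/5)
obs 4: x=1 → posterior Dirichlet(5/4, 13/3, 14/5, 17/5, 14/5)
obs 5: x=0 → posterior Dirichlet(9/4, 13/3, 14/5, 17/5, 14/5)
obs 6: x=2 → posterior Dirichlet(9/4, 13/3, 19/5, 17/5, 14/5)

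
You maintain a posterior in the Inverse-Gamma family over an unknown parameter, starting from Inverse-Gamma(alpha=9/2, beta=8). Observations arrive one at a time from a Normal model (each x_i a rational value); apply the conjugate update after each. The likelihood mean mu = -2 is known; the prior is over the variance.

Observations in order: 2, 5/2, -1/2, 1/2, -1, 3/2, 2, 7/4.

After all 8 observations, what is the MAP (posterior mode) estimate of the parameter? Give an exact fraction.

1665/304

obs 1: x=2 → posterior Inverse-Gamma(5, 16)
obs 2: x=5/2 → posterior Inverse-Gamma(11/2, 209/8)
obs 3: x=-1/2 → posterior Inverse-Gamma(6, 109/4)
obs 4: x=1/2 → posterior Inverse-Gamma(13/2, 243/8)
obs 5: x=-1 → posterior Inverse-Gamma(7, 247/8)
obs 6: x=3/2 → posterior Inverse-Gamma(15/2, 37)
obs 7: x=2 → posterior Inverse-Gamma(8, 45)
obs 8: x=7/4 → posterior Inverse-Gamma(17/2, 1665/32)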